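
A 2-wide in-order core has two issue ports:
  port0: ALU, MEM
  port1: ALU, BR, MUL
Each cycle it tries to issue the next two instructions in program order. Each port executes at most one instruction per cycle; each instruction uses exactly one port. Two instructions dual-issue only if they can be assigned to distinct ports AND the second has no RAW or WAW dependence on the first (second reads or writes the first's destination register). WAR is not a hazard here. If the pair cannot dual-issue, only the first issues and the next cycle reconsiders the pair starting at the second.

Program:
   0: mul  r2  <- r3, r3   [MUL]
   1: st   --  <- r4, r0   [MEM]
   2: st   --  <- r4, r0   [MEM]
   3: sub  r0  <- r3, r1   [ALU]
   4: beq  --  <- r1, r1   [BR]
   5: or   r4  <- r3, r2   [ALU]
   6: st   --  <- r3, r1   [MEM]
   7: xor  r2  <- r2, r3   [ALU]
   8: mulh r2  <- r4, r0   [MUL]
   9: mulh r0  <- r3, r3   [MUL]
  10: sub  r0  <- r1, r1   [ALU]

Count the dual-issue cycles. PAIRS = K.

PAIRS = 4

[0] i0+i1  mul.MUL;st.MEM  -- 2-wide
[1] i2+i3  st.MEM;sub.ALU  -- 2-wide
[2] i4+i5  beq.BR;or.ALU  -- 2-wide
[3] i6+i7  st.MEM;xor.ALU  -- 2-wide
[4] i8  mulh.MUL  -- no-port MUL/MUL
[5] i9  mulh.MUL  -- WAW r0
[6] i10  sub.ALU  -- tail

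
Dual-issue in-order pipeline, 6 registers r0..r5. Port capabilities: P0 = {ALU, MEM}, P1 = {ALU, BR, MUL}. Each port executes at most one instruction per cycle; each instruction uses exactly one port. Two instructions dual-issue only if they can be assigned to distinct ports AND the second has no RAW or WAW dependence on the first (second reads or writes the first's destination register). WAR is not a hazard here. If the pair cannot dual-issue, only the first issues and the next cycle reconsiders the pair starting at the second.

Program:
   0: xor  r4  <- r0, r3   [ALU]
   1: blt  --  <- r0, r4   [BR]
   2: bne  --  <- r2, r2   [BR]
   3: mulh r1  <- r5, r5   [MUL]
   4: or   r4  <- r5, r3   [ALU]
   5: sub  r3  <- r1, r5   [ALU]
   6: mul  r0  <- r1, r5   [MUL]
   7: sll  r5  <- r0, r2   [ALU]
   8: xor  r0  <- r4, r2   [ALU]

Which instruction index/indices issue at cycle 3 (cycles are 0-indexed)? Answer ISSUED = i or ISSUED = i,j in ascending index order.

#0 head=0: xor i0 RAW r4
#1 head=1: blt i1 no-port BR/BR
#2 head=2: bne i2 no-port BR/MUL
#3 head=3: mulh/or i3/i4 pair
#4 head=5: sub/mul i5/i6 pair
#5 head=7: sll/xor i7/i8 pair

ISSUED = 3,4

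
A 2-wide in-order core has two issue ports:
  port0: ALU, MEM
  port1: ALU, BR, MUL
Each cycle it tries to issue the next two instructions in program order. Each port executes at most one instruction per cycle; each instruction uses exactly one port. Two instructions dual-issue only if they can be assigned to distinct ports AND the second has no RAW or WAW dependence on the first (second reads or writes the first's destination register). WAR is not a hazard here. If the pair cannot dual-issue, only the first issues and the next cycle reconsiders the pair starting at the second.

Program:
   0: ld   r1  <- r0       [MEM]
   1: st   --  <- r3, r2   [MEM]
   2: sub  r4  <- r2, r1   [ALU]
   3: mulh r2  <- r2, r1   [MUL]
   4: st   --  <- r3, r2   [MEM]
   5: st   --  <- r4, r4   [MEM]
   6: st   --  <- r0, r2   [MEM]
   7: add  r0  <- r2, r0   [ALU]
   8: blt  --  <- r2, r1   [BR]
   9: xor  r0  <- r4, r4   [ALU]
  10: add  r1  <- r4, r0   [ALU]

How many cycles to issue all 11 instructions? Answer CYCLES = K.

CYCLES = 8

  cy0 -> i0 (ld.MEM) no-port MEM/MEM
  cy1 -> i1,i2 (st.MEM sub.ALU) pair
  cy2 -> i3 (mulh.MUL) RAW r2
  cy3 -> i4 (st.MEM) no-port MEM/MEM
  cy4 -> i5 (st.MEM) no-port MEM/MEM
  cy5 -> i6,i7 (st.MEM add.ALU) pair
  cy6 -> i8,i9 (blt.BR xor.ALU) pair
  cy7 -> i10 (add.ALU) tail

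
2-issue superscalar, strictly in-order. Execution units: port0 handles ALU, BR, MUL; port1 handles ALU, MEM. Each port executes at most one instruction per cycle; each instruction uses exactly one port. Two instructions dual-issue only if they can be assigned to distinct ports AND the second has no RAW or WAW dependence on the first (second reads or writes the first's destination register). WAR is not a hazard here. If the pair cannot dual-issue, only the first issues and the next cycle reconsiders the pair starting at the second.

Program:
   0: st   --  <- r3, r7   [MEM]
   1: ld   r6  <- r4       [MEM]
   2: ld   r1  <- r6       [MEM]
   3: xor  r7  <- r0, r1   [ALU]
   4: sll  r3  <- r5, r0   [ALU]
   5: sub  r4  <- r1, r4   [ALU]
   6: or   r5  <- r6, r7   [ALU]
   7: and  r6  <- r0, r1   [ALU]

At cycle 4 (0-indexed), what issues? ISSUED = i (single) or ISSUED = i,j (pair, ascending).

ISSUED = 5,6

#0 head=0: st i0 no-port MEM/MEM
#1 head=1: ld i1 no-port MEM/MEM
#2 head=2: ld i2 RAW r1
#3 head=3: xor+sll i3&i4 dual
#4 head=5: sub+or i5&i6 dual
#5 head=7: and i7 tail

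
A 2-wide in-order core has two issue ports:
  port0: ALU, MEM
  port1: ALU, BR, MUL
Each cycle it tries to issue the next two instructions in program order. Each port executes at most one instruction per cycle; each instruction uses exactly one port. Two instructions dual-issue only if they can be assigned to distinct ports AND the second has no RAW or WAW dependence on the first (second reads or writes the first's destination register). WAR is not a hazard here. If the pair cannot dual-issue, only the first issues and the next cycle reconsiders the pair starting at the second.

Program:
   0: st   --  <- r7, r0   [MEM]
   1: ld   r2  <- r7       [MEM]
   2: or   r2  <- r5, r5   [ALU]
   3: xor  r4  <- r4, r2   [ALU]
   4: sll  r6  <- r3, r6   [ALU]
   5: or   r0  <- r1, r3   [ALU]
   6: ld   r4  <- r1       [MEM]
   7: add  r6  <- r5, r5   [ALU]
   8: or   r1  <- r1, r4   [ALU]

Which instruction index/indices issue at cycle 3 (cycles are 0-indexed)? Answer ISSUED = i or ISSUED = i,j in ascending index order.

c0: i0 st  no-port MEM/MEM
c1: i1 ld  WAW r2
c2: i2 or  RAW r2
c3: i3/i4 xor+sll  dual
c4: i5/i6 or+ld  dual
c5: i7/i8 add+or  dual

ISSUED = 3,4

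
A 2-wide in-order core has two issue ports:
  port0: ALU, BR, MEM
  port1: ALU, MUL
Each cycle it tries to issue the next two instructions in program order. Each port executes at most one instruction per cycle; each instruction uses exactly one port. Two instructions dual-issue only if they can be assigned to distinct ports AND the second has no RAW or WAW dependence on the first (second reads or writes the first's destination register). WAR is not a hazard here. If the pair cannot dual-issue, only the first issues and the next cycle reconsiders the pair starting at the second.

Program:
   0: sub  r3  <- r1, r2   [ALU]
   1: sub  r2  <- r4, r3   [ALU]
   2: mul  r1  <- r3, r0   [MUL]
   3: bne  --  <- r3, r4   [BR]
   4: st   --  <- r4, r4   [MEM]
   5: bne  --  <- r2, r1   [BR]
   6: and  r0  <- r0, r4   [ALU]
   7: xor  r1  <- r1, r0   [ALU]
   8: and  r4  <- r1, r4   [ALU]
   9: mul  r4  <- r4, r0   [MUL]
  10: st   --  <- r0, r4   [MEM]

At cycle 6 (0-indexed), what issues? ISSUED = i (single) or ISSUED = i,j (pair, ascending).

ISSUED = 8

0. sub.ALU @i0  | RAW r3
1. sub.ALU/mul.MUL @i1&i2  | dual
2. bne.BR @i3  | no-port BR/MEM
3. st.MEM @i4  | no-port MEM/BR
4. bne.BR/and.ALU @i5&i6  | dual
5. xor.ALU @i7  | RAW r1
6. and.ALU @i8  | RAW+WAW r4
7. mul.MUL @i9  | RAW r4
8. st.MEM @i10  | tail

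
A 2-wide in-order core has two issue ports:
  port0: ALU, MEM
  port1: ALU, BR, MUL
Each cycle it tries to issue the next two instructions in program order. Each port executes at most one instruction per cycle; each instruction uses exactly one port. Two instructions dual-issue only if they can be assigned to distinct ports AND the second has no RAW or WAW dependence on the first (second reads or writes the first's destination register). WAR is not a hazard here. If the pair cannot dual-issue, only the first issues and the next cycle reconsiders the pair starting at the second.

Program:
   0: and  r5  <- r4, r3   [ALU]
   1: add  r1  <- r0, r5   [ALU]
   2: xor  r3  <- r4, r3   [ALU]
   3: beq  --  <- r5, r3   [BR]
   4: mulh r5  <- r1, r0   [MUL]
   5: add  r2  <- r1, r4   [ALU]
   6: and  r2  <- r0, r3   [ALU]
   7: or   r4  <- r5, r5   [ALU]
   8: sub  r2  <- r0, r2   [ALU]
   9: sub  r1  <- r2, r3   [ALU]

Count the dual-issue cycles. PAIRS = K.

[0] i0  and  -- RAW r5
[1] i1&i2  add;xor  -- dual
[2] i3  beq  -- no-port BR/MUL
[3] i4&i5  mulh;add  -- dual
[4] i6&i7  and;or  -- dual
[5] i8  sub  -- RAW r2
[6] i9  sub  -- tail

PAIRS = 3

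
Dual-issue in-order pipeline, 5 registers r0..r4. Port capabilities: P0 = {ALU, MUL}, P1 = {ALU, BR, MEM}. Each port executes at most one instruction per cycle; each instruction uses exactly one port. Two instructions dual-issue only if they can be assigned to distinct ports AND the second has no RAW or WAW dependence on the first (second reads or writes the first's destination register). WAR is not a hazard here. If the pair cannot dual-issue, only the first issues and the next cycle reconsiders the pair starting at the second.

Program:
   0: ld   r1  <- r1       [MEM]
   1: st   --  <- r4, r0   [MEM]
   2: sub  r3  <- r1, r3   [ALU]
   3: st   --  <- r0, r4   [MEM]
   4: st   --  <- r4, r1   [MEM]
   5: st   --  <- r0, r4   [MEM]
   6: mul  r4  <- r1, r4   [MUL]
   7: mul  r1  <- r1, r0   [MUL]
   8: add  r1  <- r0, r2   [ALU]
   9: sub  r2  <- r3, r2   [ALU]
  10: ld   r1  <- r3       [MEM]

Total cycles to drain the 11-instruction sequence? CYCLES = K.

CYCLES = 8

  cy0 -> i0 (ld) no-port MEM/MEM
  cy1 -> i1+i2 (st/sub) pair
  cy2 -> i3 (st) no-port MEM/MEM
  cy3 -> i4 (st) no-port MEM/MEM
  cy4 -> i5+i6 (st/mul) pair
  cy5 -> i7 (mul) WAW r1
  cy6 -> i8+i9 (add/sub) pair
  cy7 -> i10 (ld) tail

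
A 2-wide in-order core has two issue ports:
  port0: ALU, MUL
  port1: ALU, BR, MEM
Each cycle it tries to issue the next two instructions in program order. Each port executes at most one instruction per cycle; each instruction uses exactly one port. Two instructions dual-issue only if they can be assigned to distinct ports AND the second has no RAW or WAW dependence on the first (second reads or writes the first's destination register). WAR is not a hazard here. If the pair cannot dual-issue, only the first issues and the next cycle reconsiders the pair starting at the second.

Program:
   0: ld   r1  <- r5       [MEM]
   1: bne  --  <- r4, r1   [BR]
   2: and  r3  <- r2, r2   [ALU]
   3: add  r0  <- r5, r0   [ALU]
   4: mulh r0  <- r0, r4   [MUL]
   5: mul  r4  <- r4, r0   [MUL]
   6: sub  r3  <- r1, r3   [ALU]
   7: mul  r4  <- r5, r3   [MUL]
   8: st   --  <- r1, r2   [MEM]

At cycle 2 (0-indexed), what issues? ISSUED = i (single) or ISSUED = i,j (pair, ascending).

#0 head=0: ld.MEM i0 no-port MEM/BR
#1 head=1: bne.BR/and.ALU i1,i2 pair
#2 head=3: add.ALU i3 RAW+WAW r0
#3 head=4: mulh.MUL i4 no-port MUL/MUL
#4 head=5: mul.MUL/sub.ALU i5,i6 pair
#5 head=7: mul.MUL/st.MEM i7,i8 pair

ISSUED = 3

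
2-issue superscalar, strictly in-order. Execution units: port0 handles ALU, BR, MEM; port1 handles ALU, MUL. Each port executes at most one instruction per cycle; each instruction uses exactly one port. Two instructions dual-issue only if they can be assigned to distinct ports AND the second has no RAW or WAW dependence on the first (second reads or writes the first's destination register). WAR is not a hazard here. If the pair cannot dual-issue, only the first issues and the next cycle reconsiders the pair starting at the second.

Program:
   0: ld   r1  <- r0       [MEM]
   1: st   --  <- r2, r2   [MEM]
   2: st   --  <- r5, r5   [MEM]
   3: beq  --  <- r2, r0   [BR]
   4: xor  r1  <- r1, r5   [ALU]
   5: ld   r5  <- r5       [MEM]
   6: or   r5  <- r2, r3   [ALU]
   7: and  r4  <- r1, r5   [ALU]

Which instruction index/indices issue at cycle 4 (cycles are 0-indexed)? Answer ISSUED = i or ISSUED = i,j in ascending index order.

ISSUED = 5

c0: i0 ld.MEM  no-port MEM/MEM
c1: i1 st.MEM  no-port MEM/MEM
c2: i2 st.MEM  no-port MEM/BR
c3: i3+i4 beq.BR;xor.ALU  pair
c4: i5 ld.MEM  WAW r5
c5: i6 or.ALU  RAW r5
c6: i7 and.ALU  tail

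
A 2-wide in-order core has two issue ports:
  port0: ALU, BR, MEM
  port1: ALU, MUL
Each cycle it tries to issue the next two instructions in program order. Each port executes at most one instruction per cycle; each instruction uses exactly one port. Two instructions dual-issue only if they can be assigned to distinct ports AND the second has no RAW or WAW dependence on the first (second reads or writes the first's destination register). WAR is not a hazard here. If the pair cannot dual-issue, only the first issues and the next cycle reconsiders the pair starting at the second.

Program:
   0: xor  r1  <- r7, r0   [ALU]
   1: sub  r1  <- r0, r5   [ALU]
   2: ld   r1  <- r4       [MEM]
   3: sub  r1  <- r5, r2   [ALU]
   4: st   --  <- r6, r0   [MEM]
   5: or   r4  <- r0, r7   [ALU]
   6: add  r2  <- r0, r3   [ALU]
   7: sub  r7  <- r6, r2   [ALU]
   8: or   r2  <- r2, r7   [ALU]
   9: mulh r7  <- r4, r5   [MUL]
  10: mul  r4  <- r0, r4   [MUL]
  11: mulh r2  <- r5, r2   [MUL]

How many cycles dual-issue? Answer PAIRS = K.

#0 head=0: xor.ALU i0 WAW r1
#1 head=1: sub.ALU i1 WAW r1
#2 head=2: ld.MEM i2 WAW r1
#3 head=3: sub.ALU/st.MEM i3+i4 dual
#4 head=5: or.ALU/add.ALU i5+i6 dual
#5 head=7: sub.ALU i7 RAW r7
#6 head=8: or.ALU/mulh.MUL i8+i9 dual
#7 head=10: mul.MUL i10 no-port MUL/MUL
#8 head=11: mulh.MUL i11 tail

PAIRS = 3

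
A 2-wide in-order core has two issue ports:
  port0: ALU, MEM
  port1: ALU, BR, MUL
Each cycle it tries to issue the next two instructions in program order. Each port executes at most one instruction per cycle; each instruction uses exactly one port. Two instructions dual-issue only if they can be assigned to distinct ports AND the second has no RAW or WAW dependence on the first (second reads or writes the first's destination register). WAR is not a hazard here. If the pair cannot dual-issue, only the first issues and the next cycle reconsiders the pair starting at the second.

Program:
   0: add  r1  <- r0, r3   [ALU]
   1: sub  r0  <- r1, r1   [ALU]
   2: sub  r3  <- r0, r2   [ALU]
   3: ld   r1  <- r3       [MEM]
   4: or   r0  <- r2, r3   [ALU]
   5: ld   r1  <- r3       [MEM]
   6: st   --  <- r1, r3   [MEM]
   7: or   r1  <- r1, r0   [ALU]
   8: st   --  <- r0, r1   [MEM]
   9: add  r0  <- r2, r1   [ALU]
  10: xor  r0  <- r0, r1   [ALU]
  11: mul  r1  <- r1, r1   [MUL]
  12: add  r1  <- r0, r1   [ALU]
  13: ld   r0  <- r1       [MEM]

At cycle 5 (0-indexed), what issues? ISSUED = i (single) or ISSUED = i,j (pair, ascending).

t=0 i0:add.ALU ; RAW r1
t=1 i1:sub.ALU ; RAW r0
t=2 i2:sub.ALU ; RAW r3
t=3 i3/i4:ld.MEM+or.ALU ; dual
t=4 i5:ld.MEM ; no-port MEM/MEM
t=5 i6/i7:st.MEM+or.ALU ; dual
t=6 i8/i9:st.MEM+add.ALU ; dual
t=7 i10/i11:xor.ALU+mul.MUL ; dual
t=8 i12:add.ALU ; RAW r1
t=9 i13:ld.MEM ; tail

ISSUED = 6,7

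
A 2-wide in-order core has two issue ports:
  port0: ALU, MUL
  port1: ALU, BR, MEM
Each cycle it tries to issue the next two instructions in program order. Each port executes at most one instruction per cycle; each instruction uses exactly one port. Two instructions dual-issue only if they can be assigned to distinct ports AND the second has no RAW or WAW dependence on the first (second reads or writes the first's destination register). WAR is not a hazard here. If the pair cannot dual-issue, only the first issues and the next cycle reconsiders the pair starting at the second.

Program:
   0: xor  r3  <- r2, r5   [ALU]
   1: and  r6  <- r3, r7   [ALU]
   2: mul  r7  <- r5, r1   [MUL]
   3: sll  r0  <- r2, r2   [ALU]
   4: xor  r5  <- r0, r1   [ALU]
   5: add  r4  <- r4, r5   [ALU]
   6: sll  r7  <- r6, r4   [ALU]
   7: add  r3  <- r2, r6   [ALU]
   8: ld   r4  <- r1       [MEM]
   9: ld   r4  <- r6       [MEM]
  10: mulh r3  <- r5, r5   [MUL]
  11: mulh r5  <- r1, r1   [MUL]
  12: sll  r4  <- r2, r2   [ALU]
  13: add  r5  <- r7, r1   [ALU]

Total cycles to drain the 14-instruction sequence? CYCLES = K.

#0 head=0: xor.ALU i0 RAW r3
#1 head=1: and.ALU+mul.MUL i1+i2 dual
#2 head=3: sll.ALU i3 RAW r0
#3 head=4: xor.ALU i4 RAW r5
#4 head=5: add.ALU i5 RAW r4
#5 head=6: sll.ALU+add.ALU i6+i7 dual
#6 head=8: ld.MEM i8 no-port MEM/MEM
#7 head=9: ld.MEM+mulh.MUL i9+i10 dual
#8 head=11: mulh.MUL+sll.ALU i11+i12 dual
#9 head=13: add.ALU i13 tail

CYCLES = 10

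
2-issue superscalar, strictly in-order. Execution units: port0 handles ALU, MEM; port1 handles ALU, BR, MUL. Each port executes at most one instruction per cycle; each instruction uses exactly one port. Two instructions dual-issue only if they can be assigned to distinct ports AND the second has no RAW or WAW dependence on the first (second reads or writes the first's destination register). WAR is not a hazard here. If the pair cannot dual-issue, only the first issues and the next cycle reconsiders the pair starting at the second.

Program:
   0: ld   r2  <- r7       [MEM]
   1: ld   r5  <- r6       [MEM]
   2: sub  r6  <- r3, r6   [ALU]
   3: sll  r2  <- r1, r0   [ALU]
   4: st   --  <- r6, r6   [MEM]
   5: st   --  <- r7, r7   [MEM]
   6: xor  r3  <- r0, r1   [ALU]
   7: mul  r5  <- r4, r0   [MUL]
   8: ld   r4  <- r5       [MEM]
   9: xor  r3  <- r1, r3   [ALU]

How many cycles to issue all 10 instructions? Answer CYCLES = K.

CYCLES = 6

t=0 i0:ld.MEM ; no-port MEM/MEM
t=1 i1,i2:ld.MEM/sub.ALU ; dual
t=2 i3,i4:sll.ALU/st.MEM ; dual
t=3 i5,i6:st.MEM/xor.ALU ; dual
t=4 i7:mul.MUL ; RAW r5
t=5 i8,i9:ld.MEM/xor.ALU ; dual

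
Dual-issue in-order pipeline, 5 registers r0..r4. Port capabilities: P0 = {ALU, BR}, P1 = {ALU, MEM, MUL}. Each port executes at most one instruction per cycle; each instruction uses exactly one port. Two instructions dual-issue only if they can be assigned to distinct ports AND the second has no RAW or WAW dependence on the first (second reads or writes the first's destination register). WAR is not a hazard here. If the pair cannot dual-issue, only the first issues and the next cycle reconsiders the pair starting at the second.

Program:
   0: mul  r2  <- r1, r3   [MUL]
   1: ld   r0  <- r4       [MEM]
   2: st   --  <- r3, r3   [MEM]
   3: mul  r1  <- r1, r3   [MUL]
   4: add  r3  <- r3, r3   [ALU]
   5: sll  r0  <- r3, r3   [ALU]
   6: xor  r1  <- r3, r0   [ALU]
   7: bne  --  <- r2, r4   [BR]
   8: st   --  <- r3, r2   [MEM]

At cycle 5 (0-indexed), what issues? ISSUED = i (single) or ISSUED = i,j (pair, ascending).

ISSUED = 6,7

  cy0 -> i0 (mul) no-port MUL/MEM
  cy1 -> i1 (ld) no-port MEM/MEM
  cy2 -> i2 (st) no-port MEM/MUL
  cy3 -> i3&i4 (mul+add) 2-wide
  cy4 -> i5 (sll) RAW r0
  cy5 -> i6&i7 (xor+bne) 2-wide
  cy6 -> i8 (st) tail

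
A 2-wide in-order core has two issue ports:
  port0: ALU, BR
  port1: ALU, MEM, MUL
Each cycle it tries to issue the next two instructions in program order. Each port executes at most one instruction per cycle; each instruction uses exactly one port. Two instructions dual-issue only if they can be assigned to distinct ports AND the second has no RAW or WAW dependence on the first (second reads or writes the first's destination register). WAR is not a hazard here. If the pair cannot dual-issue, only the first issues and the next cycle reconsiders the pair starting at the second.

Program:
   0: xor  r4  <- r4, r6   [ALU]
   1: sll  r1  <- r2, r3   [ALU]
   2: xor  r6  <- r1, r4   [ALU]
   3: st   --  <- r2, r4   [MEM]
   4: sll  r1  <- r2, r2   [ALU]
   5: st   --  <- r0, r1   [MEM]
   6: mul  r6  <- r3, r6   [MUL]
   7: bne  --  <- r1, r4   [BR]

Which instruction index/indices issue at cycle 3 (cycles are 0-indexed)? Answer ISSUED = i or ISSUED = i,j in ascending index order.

c0: i0+i1 xor.ALU sll.ALU  pair
c1: i2+i3 xor.ALU st.MEM  pair
c2: i4 sll.ALU  RAW r1
c3: i5 st.MEM  no-port MEM/MUL
c4: i6+i7 mul.MUL bne.BR  pair

ISSUED = 5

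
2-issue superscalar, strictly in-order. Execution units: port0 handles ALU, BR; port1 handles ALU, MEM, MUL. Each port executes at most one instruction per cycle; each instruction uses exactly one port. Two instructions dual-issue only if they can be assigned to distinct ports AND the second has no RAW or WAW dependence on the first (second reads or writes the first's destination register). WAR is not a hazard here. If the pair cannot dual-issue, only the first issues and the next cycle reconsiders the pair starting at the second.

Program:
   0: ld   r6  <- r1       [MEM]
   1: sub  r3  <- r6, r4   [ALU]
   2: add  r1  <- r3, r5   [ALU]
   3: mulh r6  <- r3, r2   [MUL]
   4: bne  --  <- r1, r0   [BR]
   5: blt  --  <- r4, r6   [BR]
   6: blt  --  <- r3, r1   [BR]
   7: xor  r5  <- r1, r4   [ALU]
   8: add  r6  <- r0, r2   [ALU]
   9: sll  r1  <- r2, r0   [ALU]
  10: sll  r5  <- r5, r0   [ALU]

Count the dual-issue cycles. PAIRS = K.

PAIRS = 3

0. ld.MEM @i0  | RAW r6
1. sub.ALU @i1  | RAW r3
2. add.ALU+mulh.MUL @i2&i3  | 2-wide
3. bne.BR @i4  | no-port BR/BR
4. blt.BR @i5  | no-port BR/BR
5. blt.BR+xor.ALU @i6&i7  | 2-wide
6. add.ALU+sll.ALU @i8&i9  | 2-wide
7. sll.ALU @i10  | tail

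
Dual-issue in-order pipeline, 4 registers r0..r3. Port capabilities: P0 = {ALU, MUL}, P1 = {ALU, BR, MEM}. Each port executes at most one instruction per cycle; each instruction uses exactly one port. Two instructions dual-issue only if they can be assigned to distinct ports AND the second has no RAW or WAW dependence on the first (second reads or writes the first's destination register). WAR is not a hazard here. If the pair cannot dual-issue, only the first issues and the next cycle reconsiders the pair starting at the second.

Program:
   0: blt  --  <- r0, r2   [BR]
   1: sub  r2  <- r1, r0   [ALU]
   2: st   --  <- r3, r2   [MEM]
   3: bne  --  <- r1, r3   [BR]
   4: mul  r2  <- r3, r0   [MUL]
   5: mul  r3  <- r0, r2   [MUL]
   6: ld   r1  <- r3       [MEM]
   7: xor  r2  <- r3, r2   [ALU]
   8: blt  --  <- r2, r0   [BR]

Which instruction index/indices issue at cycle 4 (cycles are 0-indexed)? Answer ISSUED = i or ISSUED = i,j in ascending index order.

t=0 i0/i1:blt;sub ; 2-wide
t=1 i2:st ; no-port MEM/BR
t=2 i3/i4:bne;mul ; 2-wide
t=3 i5:mul ; RAW r3
t=4 i6/i7:ld;xor ; 2-wide
t=5 i8:blt ; tail

ISSUED = 6,7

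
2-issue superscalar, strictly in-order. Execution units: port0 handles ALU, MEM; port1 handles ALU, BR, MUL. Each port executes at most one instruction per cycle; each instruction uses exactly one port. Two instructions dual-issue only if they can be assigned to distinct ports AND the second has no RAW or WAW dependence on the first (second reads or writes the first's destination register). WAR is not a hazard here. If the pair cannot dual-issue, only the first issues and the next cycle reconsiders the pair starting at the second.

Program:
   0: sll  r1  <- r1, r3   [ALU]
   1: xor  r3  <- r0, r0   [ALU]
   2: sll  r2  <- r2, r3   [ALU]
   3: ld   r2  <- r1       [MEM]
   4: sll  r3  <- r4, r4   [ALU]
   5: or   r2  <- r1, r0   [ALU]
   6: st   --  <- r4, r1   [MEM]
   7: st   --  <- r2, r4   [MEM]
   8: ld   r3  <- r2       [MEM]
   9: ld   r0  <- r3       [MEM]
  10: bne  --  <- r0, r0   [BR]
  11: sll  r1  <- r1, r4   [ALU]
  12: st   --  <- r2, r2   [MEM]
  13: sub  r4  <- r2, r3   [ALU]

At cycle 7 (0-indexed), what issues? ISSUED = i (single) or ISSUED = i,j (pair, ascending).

[0] i0&i1  sll.ALU/xor.ALU  -- dual
[1] i2  sll.ALU  -- WAW r2
[2] i3&i4  ld.MEM/sll.ALU  -- dual
[3] i5&i6  or.ALU/st.MEM  -- dual
[4] i7  st.MEM  -- no-port MEM/MEM
[5] i8  ld.MEM  -- no-port MEM/MEM
[6] i9  ld.MEM  -- RAW r0
[7] i10&i11  bne.BR/sll.ALU  -- dual
[8] i12&i13  st.MEM/sub.ALU  -- dual

ISSUED = 10,11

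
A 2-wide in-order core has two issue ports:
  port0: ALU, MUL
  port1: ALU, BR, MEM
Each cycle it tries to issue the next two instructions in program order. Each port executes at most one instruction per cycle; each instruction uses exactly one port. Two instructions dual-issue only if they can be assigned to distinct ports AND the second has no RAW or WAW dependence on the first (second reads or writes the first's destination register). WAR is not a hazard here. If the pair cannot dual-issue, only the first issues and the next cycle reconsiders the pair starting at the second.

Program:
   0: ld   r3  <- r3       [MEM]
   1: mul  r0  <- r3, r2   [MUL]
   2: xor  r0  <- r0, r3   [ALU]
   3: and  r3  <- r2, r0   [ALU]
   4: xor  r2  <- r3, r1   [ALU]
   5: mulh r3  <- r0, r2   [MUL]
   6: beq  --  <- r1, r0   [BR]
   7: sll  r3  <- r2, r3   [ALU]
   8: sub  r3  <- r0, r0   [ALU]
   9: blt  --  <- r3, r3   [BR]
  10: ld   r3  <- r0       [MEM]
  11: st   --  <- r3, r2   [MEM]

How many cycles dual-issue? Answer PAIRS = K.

PAIRS = 1

  cy0 -> i0 (ld.MEM) RAW r3
  cy1 -> i1 (mul.MUL) RAW+WAW r0
  cy2 -> i2 (xor.ALU) RAW r0
  cy3 -> i3 (and.ALU) RAW r3
  cy4 -> i4 (xor.ALU) RAW r2
  cy5 -> i5/i6 (mulh.MUL+beq.BR) pair
  cy6 -> i7 (sll.ALU) WAW r3
  cy7 -> i8 (sub.ALU) RAW r3
  cy8 -> i9 (blt.BR) no-port BR/MEM
  cy9 -> i10 (ld.MEM) no-port MEM/MEM
  cy10 -> i11 (st.MEM) tail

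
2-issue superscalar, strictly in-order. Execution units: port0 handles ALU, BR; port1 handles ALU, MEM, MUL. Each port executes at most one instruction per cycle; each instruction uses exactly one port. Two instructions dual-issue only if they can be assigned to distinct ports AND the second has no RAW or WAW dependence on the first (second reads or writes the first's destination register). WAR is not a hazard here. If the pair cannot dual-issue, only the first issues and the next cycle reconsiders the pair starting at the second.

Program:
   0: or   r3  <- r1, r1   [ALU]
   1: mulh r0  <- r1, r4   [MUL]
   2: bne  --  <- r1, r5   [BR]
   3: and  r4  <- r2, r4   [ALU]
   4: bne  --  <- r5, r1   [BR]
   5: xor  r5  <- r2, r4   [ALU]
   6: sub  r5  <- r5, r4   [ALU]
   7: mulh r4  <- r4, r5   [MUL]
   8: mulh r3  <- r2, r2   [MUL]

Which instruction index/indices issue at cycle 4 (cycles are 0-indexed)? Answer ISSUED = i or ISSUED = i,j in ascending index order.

t=0 i0+i1:or.ALU+mulh.MUL ; dual
t=1 i2+i3:bne.BR+and.ALU ; dual
t=2 i4+i5:bne.BR+xor.ALU ; dual
t=3 i6:sub.ALU ; RAW r5
t=4 i7:mulh.MUL ; no-port MUL/MUL
t=5 i8:mulh.MUL ; tail

ISSUED = 7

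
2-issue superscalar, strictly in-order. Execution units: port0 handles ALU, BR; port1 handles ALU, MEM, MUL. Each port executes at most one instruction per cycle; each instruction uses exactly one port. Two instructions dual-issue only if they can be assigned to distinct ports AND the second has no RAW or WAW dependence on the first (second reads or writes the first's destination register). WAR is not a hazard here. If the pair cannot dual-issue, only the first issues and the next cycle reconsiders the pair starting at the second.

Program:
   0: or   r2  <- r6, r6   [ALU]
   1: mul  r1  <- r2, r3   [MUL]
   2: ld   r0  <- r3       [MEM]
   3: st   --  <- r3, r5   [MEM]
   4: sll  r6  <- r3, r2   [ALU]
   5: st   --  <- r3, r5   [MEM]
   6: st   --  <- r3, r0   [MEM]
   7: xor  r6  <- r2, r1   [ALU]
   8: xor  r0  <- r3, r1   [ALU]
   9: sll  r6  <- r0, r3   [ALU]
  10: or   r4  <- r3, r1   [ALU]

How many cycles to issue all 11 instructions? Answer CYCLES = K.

CYCLES = 8

c0: i0 or.ALU  RAW r2
c1: i1 mul.MUL  no-port MUL/MEM
c2: i2 ld.MEM  no-port MEM/MEM
c3: i3+i4 st.MEM+sll.ALU  dual
c4: i5 st.MEM  no-port MEM/MEM
c5: i6+i7 st.MEM+xor.ALU  dual
c6: i8 xor.ALU  RAW r0
c7: i9+i10 sll.ALU+or.ALU  dual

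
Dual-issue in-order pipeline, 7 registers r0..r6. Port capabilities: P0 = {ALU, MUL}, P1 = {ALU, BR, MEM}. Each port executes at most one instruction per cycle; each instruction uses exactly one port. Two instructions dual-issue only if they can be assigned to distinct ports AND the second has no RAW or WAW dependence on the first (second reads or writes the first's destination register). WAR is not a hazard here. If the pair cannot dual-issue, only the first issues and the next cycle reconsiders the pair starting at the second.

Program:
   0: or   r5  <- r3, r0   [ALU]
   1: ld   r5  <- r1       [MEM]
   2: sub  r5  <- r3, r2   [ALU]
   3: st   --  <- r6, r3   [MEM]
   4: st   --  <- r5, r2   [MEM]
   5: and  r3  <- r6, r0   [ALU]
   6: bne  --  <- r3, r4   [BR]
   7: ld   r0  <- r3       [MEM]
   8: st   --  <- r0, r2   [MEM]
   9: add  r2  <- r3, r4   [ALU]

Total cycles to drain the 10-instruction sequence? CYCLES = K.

0. or @i0  | WAW r5
1. ld @i1  | WAW r5
2. sub st @i2/i3  | 2-wide
3. st and @i4/i5  | 2-wide
4. bne @i6  | no-port BR/MEM
5. ld @i7  | no-port MEM/MEM
6. st add @i8/i9  | 2-wide

CYCLES = 7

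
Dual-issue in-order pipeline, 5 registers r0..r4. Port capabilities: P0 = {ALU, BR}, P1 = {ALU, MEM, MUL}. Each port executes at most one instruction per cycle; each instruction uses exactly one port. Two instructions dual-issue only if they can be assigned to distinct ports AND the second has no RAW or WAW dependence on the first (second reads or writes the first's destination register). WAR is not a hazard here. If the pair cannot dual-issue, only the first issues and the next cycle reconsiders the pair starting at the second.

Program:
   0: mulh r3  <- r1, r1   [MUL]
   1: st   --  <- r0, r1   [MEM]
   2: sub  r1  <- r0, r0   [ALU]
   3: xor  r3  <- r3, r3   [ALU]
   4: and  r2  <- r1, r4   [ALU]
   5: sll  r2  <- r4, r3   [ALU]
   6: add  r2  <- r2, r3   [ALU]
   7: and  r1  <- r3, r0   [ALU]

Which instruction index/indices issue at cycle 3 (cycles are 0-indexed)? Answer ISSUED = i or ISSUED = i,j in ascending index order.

c0: i0 mulh  no-port MUL/MEM
c1: i1/i2 st;sub  2-wide
c2: i3/i4 xor;and  2-wide
c3: i5 sll  RAW+WAW r2
c4: i6/i7 add;and  2-wide

ISSUED = 5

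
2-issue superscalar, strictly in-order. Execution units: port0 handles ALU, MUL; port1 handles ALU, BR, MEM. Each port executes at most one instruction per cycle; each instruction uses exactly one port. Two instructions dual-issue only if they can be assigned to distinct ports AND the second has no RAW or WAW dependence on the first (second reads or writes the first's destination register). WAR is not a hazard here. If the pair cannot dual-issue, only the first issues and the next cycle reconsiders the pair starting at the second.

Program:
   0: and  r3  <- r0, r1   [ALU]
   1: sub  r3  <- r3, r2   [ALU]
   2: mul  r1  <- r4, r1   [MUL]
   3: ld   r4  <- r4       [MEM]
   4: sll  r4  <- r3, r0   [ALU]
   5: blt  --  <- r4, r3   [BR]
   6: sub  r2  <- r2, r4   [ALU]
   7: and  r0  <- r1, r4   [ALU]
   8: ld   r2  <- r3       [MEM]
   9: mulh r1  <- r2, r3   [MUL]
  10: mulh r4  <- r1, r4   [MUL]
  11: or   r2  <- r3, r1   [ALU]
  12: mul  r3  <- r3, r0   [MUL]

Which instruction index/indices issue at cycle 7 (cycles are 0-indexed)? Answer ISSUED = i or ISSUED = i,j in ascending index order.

ISSUED = 10,11

c0: i0 and  RAW+WAW r3
c1: i1&i2 sub+mul  dual
c2: i3 ld  WAW r4
c3: i4 sll  RAW r4
c4: i5&i6 blt+sub  dual
c5: i7&i8 and+ld  dual
c6: i9 mulh  no-port MUL/MUL
c7: i10&i11 mulh+or  dual
c8: i12 mul  tail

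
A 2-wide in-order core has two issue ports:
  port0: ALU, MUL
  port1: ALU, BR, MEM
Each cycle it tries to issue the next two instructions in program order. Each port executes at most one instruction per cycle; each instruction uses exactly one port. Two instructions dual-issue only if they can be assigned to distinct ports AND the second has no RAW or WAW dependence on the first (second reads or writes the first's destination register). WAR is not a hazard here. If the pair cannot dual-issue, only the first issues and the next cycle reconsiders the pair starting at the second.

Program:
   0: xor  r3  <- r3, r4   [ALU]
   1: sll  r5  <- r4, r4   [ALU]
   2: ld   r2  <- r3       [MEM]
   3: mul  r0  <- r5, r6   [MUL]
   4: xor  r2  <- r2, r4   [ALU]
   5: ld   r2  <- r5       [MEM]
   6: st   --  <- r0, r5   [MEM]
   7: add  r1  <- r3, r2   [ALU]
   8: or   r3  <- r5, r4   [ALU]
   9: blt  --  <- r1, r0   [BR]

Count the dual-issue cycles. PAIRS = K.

0. xor.ALU;sll.ALU @i0&i1  | 2-wide
1. ld.MEM;mul.MUL @i2&i3  | 2-wide
2. xor.ALU @i4  | WAW r2
3. ld.MEM @i5  | no-port MEM/MEM
4. st.MEM;add.ALU @i6&i7  | 2-wide
5. or.ALU;blt.BR @i8&i9  | 2-wide

PAIRS = 4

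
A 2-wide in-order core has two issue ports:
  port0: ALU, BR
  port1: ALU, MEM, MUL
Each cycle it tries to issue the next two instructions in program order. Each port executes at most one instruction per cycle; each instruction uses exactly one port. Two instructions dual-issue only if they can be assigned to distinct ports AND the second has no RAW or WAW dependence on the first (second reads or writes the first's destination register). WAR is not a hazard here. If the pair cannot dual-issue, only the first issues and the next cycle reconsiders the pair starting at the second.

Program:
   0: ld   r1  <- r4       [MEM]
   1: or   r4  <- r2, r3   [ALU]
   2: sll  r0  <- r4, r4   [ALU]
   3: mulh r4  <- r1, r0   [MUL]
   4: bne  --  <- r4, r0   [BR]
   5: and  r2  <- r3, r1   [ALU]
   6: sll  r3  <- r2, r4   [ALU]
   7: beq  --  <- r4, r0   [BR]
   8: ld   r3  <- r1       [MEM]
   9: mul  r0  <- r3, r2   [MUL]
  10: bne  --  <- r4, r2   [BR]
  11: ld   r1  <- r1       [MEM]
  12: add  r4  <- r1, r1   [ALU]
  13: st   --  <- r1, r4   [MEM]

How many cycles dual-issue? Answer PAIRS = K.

PAIRS = 4

#0 head=0: ld.MEM/or.ALU i0/i1 2-wide
#1 head=2: sll.ALU i2 RAW r0
#2 head=3: mulh.MUL i3 RAW r4
#3 head=4: bne.BR/and.ALU i4/i5 2-wide
#4 head=6: sll.ALU/beq.BR i6/i7 2-wide
#5 head=8: ld.MEM i8 no-port MEM/MUL
#6 head=9: mul.MUL/bne.BR i9/i10 2-wide
#7 head=11: ld.MEM i11 RAW r1
#8 head=12: add.ALU i12 RAW r4
#9 head=13: st.MEM i13 tail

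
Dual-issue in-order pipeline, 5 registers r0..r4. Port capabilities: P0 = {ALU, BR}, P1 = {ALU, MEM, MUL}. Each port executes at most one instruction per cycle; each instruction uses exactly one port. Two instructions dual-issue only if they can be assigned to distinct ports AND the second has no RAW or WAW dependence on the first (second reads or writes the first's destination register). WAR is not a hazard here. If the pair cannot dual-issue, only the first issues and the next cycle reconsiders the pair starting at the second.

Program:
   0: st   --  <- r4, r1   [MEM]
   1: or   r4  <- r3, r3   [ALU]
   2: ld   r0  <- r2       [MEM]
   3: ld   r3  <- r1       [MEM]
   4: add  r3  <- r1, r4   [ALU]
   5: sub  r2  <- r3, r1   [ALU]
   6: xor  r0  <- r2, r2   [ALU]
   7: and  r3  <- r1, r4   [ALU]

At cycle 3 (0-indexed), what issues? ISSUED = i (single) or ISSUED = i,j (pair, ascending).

ISSUED = 4

t=0 i0,i1:st/or ; dual
t=1 i2:ld ; no-port MEM/MEM
t=2 i3:ld ; WAW r3
t=3 i4:add ; RAW r3
t=4 i5:sub ; RAW r2
t=5 i6,i7:xor/and ; dual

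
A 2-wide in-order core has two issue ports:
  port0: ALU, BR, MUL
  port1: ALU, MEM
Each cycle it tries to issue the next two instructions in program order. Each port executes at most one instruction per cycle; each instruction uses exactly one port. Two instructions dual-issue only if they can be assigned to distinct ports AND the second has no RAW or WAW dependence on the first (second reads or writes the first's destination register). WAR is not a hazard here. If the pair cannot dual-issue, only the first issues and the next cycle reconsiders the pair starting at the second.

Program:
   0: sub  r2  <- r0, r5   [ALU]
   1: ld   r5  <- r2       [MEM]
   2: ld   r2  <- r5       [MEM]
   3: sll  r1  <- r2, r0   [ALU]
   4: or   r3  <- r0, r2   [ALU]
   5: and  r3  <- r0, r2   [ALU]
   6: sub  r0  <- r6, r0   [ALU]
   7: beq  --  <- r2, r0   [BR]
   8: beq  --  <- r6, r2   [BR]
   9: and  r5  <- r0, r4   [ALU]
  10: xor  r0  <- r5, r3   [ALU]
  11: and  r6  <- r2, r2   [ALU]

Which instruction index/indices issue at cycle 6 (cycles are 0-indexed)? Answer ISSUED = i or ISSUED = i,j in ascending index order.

ISSUED = 8,9

[0] i0  sub.ALU  -- RAW r2
[1] i1  ld.MEM  -- no-port MEM/MEM
[2] i2  ld.MEM  -- RAW r2
[3] i3&i4  sll.ALU or.ALU  -- dual
[4] i5&i6  and.ALU sub.ALU  -- dual
[5] i7  beq.BR  -- no-port BR/BR
[6] i8&i9  beq.BR and.ALU  -- dual
[7] i10&i11  xor.ALU and.ALU  -- dual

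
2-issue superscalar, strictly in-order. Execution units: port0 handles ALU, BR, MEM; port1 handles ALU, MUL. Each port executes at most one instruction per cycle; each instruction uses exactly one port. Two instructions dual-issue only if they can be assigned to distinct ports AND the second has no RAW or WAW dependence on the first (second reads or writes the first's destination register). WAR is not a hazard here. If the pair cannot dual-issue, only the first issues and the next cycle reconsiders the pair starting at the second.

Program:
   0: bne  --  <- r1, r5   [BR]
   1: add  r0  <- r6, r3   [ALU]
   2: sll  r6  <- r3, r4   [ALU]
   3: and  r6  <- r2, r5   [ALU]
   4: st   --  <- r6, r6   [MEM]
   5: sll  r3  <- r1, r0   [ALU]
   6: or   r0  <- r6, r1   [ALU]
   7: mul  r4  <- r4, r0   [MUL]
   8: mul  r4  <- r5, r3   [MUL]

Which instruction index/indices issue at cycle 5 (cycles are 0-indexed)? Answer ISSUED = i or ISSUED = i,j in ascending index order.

ISSUED = 7

[0] i0/i1  bne.BR+add.ALU  -- pair
[1] i2  sll.ALU  -- WAW r6
[2] i3  and.ALU  -- RAW r6
[3] i4/i5  st.MEM+sll.ALU  -- pair
[4] i6  or.ALU  -- RAW r0
[5] i7  mul.MUL  -- no-port MUL/MUL
[6] i8  mul.MUL  -- tail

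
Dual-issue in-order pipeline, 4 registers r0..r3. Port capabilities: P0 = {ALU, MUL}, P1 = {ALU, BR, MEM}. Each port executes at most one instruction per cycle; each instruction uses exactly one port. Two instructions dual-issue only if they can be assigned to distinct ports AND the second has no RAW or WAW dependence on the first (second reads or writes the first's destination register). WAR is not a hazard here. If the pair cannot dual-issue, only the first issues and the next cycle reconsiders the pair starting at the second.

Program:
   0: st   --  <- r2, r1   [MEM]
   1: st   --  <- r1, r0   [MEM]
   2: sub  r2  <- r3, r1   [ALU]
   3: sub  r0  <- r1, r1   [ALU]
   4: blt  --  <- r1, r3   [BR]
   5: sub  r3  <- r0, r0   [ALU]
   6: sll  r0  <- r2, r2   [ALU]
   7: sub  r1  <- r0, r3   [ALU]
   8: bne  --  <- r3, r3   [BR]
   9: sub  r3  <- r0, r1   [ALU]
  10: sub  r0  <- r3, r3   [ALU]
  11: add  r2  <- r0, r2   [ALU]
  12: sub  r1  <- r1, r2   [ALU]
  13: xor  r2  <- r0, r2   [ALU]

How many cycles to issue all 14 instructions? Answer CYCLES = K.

  cy0 -> i0 (st.MEM) no-port MEM/MEM
  cy1 -> i1,i2 (st.MEM;sub.ALU) pair
  cy2 -> i3,i4 (sub.ALU;blt.BR) pair
  cy3 -> i5,i6 (sub.ALU;sll.ALU) pair
  cy4 -> i7,i8 (sub.ALU;bne.BR) pair
  cy5 -> i9 (sub.ALU) RAW r3
  cy6 -> i10 (sub.ALU) RAW r0
  cy7 -> i11 (add.ALU) RAW r2
  cy8 -> i12,i13 (sub.ALU;xor.ALU) pair

CYCLES = 9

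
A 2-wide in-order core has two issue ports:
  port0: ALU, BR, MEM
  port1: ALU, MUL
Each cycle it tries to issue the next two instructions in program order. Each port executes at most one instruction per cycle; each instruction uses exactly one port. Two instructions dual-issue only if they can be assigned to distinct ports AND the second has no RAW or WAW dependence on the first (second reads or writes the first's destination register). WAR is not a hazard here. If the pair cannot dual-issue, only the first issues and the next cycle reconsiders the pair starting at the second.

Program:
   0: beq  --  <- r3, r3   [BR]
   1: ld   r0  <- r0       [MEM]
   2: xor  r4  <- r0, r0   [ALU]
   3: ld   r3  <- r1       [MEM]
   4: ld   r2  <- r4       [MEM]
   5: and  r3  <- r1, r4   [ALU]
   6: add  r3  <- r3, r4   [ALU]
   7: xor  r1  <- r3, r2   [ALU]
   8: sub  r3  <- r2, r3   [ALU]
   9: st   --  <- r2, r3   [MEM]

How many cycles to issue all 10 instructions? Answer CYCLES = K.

  cy0 -> i0 (beq.BR) no-port BR/MEM
  cy1 -> i1 (ld.MEM) RAW r0
  cy2 -> i2+i3 (xor.ALU;ld.MEM) 2-wide
  cy3 -> i4+i5 (ld.MEM;and.ALU) 2-wide
  cy4 -> i6 (add.ALU) RAW r3
  cy5 -> i7+i8 (xor.ALU;sub.ALU) 2-wide
  cy6 -> i9 (st.MEM) tail

CYCLES = 7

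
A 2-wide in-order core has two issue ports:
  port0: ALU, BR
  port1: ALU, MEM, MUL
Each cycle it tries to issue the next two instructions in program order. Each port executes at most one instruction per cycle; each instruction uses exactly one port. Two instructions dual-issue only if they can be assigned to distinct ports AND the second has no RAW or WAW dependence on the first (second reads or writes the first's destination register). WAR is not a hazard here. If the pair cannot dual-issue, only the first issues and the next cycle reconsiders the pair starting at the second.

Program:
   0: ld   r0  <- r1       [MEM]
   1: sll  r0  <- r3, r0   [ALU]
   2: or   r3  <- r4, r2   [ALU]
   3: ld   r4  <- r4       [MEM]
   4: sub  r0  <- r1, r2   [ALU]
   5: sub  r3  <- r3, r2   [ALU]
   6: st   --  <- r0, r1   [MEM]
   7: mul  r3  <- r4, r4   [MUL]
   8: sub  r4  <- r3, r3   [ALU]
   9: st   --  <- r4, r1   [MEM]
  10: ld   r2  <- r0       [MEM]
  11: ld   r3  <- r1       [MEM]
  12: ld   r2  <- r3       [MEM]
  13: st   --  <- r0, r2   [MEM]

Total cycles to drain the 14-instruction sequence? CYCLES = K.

CYCLES = 11

c0: i0 ld  RAW+WAW r0
c1: i1/i2 sll or  pair
c2: i3/i4 ld sub  pair
c3: i5/i6 sub st  pair
c4: i7 mul  RAW r3
c5: i8 sub  RAW r4
c6: i9 st  no-port MEM/MEM
c7: i10 ld  no-port MEM/MEM
c8: i11 ld  no-port MEM/MEM
c9: i12 ld  no-port MEM/MEM
c10: i13 st  tail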